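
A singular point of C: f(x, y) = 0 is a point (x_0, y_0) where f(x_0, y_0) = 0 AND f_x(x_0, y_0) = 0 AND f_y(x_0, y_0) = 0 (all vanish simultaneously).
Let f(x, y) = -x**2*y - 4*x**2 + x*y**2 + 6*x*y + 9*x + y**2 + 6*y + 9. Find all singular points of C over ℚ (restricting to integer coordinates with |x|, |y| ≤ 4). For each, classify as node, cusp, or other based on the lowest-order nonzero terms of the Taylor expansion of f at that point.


Singular points: {(0, -3)}; classification: node.

Compute partial derivatives:
  f_x = -2*x*y - 8*x + y**2 + 6*y + 9.
  f_y = -x**2 + 2*x*y + 6*x + 2*y + 6.
Scan x_0 ∈ {−4, ..., 4}. For each x_0, f_y(x_0, y) is a polynomial in y; find its integer roots y ∈ {−4, ..., 4}, then test f_x and f at those candidates.
  x = -4: f_y(-4, y) = -6*y - 34; no integer root y with |y| ≤ 4.
  x = -3: f_y(-3, y) = -4*y - 21; no integer root y with |y| ≤ 4.
  x = -2: f_y(-2, y) = -2*y - 10; no integer root y with |y| ≤ 4.
  x = -1: f_y(-1, y) = -1; no integer root y with |y| ≤ 4.
  x = 0: f_y(0, y) = 2*y + 6; vanishes at y ∈ {-3}. (0, -3): f_x = 0, f = 0 — SINGULAR.
  x = 1: f_y(1, y) = 4*y + 11; no integer root y with |y| ≤ 4.
  x = 2: f_y(2, y) = 6*y + 14; no integer root y with |y| ≤ 4.
  x = 3: f_y(3, y) = 8*y + 15; no integer root y with |y| ≤ 4.
  x = 4: f_y(4, y) = 10*y + 14; no integer root y with |y| ≤ 4.
Only singular point on the grid: (0, -3).
Classify: substitute x = 0 + u, y = -3 + v and expand: f = -u**2*v - u**2 + u*v**2 + v**2.
No constant or linear terms (consistent with a singular point). Quadratic part: -u**2 + v**2. Cubic part: -u**2*v + u*v**2.
The quadratic part v**2 - u**2 = (v − u)(v + u) splits into two distinct linear factors, so there are two distinct tangent lines y − -3 = ±(x − 0) — this is a node (ordinary double point).
Classification: node.


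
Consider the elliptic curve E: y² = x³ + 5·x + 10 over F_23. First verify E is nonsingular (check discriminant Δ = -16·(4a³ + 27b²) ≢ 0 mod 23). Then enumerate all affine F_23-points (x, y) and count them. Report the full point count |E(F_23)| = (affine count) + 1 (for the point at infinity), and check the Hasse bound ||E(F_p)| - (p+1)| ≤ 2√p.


Affine points = {(1, 4), (1, 19), (3, 11), (3, 12), (4, 5), (4, 18), (6, 7), (6, 16), (9, 5), (9, 18), (10, 5), (10, 18), (11, 4), (11, 19), (12, 2), (12, 21), (13, 8), (13, 15), (14, 8), (14, 15), (16, 0), (19, 8), (19, 15), (22, 2), (22, 21)}; affine count = 25; |E(F_23)| = 26.

Discriminant check: Δ ∝ 4a³ + 27b² = 4·5³ + 27·10² = 4·125 + 27·100 ≡ 3 (mod 23). Nonzero ⇒ E is nonsingular.
For each x ∈ F_23, compute rhs = x³ + 5·x + 10 mod 23, then count y ∈ F_23 with y² ≡ rhs.
  x = 0: rhs = 10, matching y values: none (0 points).
  x = 1: rhs = 16, matching y values: 4, 19 (2 points).
  x = 2: rhs = 5, matching y values: none (0 points).
  x = 3: rhs = 6, matching y values: 11, 12 (2 points).
  x = 4: rhs = 2, matching y values: 5, 18 (2 points).
  x = 5: rhs = 22, matching y values: none (0 points).
  x = 6: rhs = 3, matching y values: 7, 16 (2 points).
  x = 7: rhs = 20, matching y values: none (0 points).
  x = 8: rhs = 10, matching y values: none (0 points).
  x = 9: rhs = 2, matching y values: 5, 18 (2 points).
  x = 10: rhs = 2, matching y values: 5, 18 (2 points).
  x = 11: rhs = 16, matching y values: 4, 19 (2 points).
  x = 12: rhs = 4, matching y values: 2, 21 (2 points).
  x = 13: rhs = 18, matching y values: 8, 15 (2 points).
  x = 14: rhs = 18, matching y values: 8, 15 (2 points).
  x = 15: rhs = 10, matching y values: none (0 points).
  x = 16: rhs = 0, matching y values: 0 (1 points).
  x = 17: rhs = 17, matching y values: none (0 points).
  x = 18: rhs = 21, matching y values: none (0 points).
  x = 19: rhs = 18, matching y values: 8, 15 (2 points).
  x = 20: rhs = 14, matching y values: none (0 points).
  x = 21: rhs = 15, matching y values: none (0 points).
  x = 22: rhs = 4, matching y values: 2, 21 (2 points).
Total affine count: 25.
Full point count |E(F_23)| = 25 + 1 = 26.
Hasse bound: |26 − (23+1)| = |2| = 2 ≤ 2√23 ≈ 9.5917 ✓.


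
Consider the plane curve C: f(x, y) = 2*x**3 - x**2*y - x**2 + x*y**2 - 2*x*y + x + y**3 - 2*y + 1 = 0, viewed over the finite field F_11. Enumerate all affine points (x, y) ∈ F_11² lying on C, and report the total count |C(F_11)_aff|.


Affine F_11-points: {(0, 1), (0, 3), (0, 7), (1, 1), (1, 8), (2, 2), (5, 0), (6, 4), (7, 4), (9, 5), (9, 9), (9, 10)}; count = 12.

For each of the 121 pairs (x, y) ∈ F_11², evaluate f(x, y) mod 11. Record the zeros.
  x = 0: [0↦1, 1↦0, 2↦5, 3↦0, 4↦2, 5↦6, 6↦7, 7↦0, 8↦2, 9↦8, 10↦2]  zeros at y ∈ {1, 3, 7}
  x = 1: [0↦3, 1↦0, 2↦5, 3↦2, 4↦8, 5↦7, 6↦5, 7↦8, 8↦0, 9↦9, 10↦8]  zeros at y ∈ {1, 8}
  x = 2: [0↦4, 1↦8, 2↦0, 3↦8, 4↦5, 5↦8, 6↦1, 7↦1, 8↦3, 9↦2, 10↦4]  zeros at y ∈ {2}
  x = 3: [0↦5, 1↦3, 2↦2, 3↦8, 4↦5, 5↦10, 6↦7, 7↦2, 8↦1, 9↦10, 10↦2]  zeros at y ∈ ∅
  x = 4: [0↦7, 1↦8, 2↦1, 3↦3, 4↦9, 5↦3, 6↦2, 7↦1, 8↦6, 9↦1, 10↦3]  zeros at y ∈ ∅
  x = 5: [0↦0, 1↦2, 2↦9, 3↦5, 4↦7, 5↦10, 6↦9, 7↦10, 8↦8, 9↦9, 10↦8]  zeros at y ∈ {0}
  x = 6: [0↦7, 1↦8, 2↦5, 3↦4, 4↦0, 5↦10, 6↦7, 7↦8, 8↦8, 9↦2, 10↦7]  zeros at y ∈ {4}
  x = 7: [0↦7, 1↦5, 2↦1, 3↦1, 4↦0, 5↦4, 6↦8, 7↦7, 8↦7, 9↦3, 10↦1]  zeros at y ∈ {4}
  x = 8: [0↦1, 1↦5, 2↦9, 3↦8, 4↦8, 5↦4, 6↦2, 7↦8, 8↦6, 9↦2, 10↦2]  zeros at y ∈ ∅
  x = 9: [0↦1, 1↦9, 2↦8, 3↦4, 4↦3, 5↦0, 6↦1, 7↦1, 8↦6, 9↦0, 10↦0]  zeros at y ∈ {5, 9, 10}
  x = 10: [0↦8, 1↦7, 2↦10, 3↦1, 4↦8, 5↦4, 6↦6, 7↦9, 8↦8, 9↦9, 10↦7]  zeros at y ∈ ∅
Collecting zeros: affine points = {(0, 1), (0, 3), (0, 7), (1, 1), (1, 8), (2, 2), (5, 0), (6, 4), (7, 4), (9, 5), (9, 9), (9, 10)}.
Total count |C(F_11)_aff| = 12.


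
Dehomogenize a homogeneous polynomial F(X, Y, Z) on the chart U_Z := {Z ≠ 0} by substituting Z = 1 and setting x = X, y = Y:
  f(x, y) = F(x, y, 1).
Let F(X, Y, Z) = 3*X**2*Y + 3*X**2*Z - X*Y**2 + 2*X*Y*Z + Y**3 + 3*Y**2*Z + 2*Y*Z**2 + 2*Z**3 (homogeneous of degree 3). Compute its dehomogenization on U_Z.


f(x, y) = 3*x**2*y + 3*x**2 - x*y**2 + 2*x*y + y**3 + 3*y**2 + 2*y + 2

On U_Z we set Z = 1. Each monomial c·X^i·Y^j·Z^k in F becomes c·x^i·y^j·1^k = c·x^i·y^j.
Substituting Z = 1: F(X, Y, 1) = 3*x**2*y + 3*x**2 - x*y**2 + 2*x*y + y**3 + 3*y**2 + 2*y + 2.
Note: deg(f) ≤ deg(F) = 3; strict inequality happens when F is divisible by Z (lost terms).


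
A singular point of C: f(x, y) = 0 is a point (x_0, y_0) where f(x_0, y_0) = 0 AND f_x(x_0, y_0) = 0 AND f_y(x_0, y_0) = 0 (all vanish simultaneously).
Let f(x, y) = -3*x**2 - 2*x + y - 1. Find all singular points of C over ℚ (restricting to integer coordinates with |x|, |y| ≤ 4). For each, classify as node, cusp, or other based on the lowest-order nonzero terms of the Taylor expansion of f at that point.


No singular points in the scanned grid; C is smooth there.

Compute partial derivatives:
  f_x = -6*x - 2.
  f_y = 1.
f_y = 1 is a nonzero constant, so f_y never vanishes: no point (x, y) can satisfy f = f_x = f_y = 0. In particular no (x, y) ∈ {−4, ..., 4}² is singular; the curve is smooth.


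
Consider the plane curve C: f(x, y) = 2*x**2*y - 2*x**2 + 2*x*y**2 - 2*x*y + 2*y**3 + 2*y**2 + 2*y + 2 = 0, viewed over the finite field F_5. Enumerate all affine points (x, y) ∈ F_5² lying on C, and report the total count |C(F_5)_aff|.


Affine F_5-points: {(0, 2), (0, 3), (0, 4), (1, 0), (1, 4), (2, 3), (3, 2), (4, 0)}; count = 8.

For each of the 25 pairs (x, y) ∈ F_5², evaluate f(x, y) mod 5. Record the zeros.
  x = 0: [0↦2, 1↦3, 2↦0, 3↦0, 4↦0]  zeros at y ∈ {2, 3, 4}
  x = 1: [0↦0, 1↦3, 2↦1, 3↦1, 4↦0]  zeros at y ∈ {0, 4}
  x = 2: [0↦4, 1↦3, 2↦1, 3↦0, 4↦2]  zeros at y ∈ {3}
  x = 3: [0↦4, 1↦3, 2↦0, 3↦2, 4↦1]  zeros at y ∈ {2}
  x = 4: [0↦0, 1↦3, 2↦3, 3↦2, 4↦2]  zeros at y ∈ {0}
Collecting zeros: affine points = {(0, 2), (0, 3), (0, 4), (1, 0), (1, 4), (2, 3), (3, 2), (4, 0)}.
Total count |C(F_5)_aff| = 8.


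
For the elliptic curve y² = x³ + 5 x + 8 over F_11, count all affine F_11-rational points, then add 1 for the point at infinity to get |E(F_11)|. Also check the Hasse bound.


Affine points = {(1, 5), (1, 6), (2, 2), (2, 9), (4, 2), (4, 9), (5, 2), (5, 9), (6, 1), (6, 10), (7, 1), (7, 10), (9, 1), (9, 10)}; affine count = 14; |E(F_11)| = 15.

Discriminant check: Δ ∝ 4a³ + 27b² = 4·5³ + 27·8² = 4·125 + 27·64 ≡ 6 (mod 11). Nonzero ⇒ E is nonsingular.
For each x ∈ F_11, compute rhs = x³ + 5·x + 8 mod 11, then count y ∈ F_11 with y² ≡ rhs.
  x = 0: rhs = 8, matching y values: none (0 points).
  x = 1: rhs = 3, matching y values: 5, 6 (2 points).
  x = 2: rhs = 4, matching y values: 2, 9 (2 points).
  x = 3: rhs = 6, matching y values: none (0 points).
  x = 4: rhs = 4, matching y values: 2, 9 (2 points).
  x = 5: rhs = 4, matching y values: 2, 9 (2 points).
  x = 6: rhs = 1, matching y values: 1, 10 (2 points).
  x = 7: rhs = 1, matching y values: 1, 10 (2 points).
  x = 8: rhs = 10, matching y values: none (0 points).
  x = 9: rhs = 1, matching y values: 1, 10 (2 points).
  x = 10: rhs = 2, matching y values: none (0 points).
Total affine count: 14.
Full point count |E(F_11)| = 14 + 1 = 15.
Hasse bound: |15 − (11+1)| = |3| = 3 ≤ 2√11 ≈ 6.6332 ✓.


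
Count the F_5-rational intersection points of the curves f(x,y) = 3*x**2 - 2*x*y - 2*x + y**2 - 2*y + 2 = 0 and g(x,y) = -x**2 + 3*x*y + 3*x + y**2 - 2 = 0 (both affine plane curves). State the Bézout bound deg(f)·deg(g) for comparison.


Common zeros: {(2, 0)}; count = 1; Bézout bound = 4.

deg(f) = 2, deg(g) = 2, so Bézout bound = 4.
Scan x ∈ F_5. For each x, list the y ∈ F_5 with f(x, y) ≡ 0 and those with g(x, y) ≡ 0 (mod 5); the common zeros in that column are the intersection.
  x = 0: f ≡ 0 at y ∈ {3, 4}; g ≡ 0 at y ∈ ∅; common: ∅.
  x = 1: f ≡ 0 at y ∈ {1, 3}; g ≡ 0 at y ∈ {0, 2}; common: ∅.
  x = 2: f ≡ 0 at y ∈ {0, 1}; g ≡ 0 at y ∈ {0, 4}; common: {0}.
  x = 3: f ≡ 0 at y ∈ ∅; g ≡ 0 at y ∈ {2, 4}; common: ∅.
  x = 4: f ≡ 0 at y ∈ ∅; g ≡ 0 at y ∈ ∅; common: ∅.
Collecting: common zeros = {(2, 0)}, so the count is 1.
Comparison with the Bézout bound: 1 ≤ 4 = deg(f)·deg(g), as expected for curves with no common component (the affine F_5-count falls short of the bound because intersections may lie at infinity, over extension fields, or carry multiplicity).


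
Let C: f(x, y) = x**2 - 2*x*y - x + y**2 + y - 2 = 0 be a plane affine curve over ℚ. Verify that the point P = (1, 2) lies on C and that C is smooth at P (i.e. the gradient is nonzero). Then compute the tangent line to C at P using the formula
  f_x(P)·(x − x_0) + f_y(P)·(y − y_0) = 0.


Tangent line at P: -3*x + 3*y - 3 = 0.

Step 1: f(1, 2) = 0, so P lies on C.
Step 2: partial derivatives
  f_x(x, y) = 2*x - 2*y - 1, f_y(x, y) = -2*x + 2*y + 1.
  f_x(P) = -3, f_y(P) = 3 (gradient nonzero, so P is smooth).
Step 3: tangent line at P: -3·(x − 1) + 3·(y − 2) = 0.
Expanding: -3*x + 3*y - 3 = 0.


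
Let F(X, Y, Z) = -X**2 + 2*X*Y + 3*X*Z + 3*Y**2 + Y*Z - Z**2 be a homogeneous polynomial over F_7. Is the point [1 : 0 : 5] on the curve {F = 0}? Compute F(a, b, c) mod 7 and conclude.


F(1,0,5) ≡ 3 (mod 7); P is NOT on the curve.

Evaluate F(1, 0, 5) term-by-term (mod 7).
  -X**2 ↦ -1·1·1·1 = -1
  2*X*Y ↦ 2·1·0·1 = 0
  3*X*Z ↦ 3·1·1·5 = 15
  3*Y**2 ↦ 3·1·0·1 = 0
  Y*Z ↦ 1·1·0·5 = 0
  -Z**2 ↦ -1·1·1·25 = -25
Sum: F(1, 0, 5) = (-1) + (0) + (15) + (0) + (0) + (-25) = -11.
Reducing mod 7: -11 ≡ 3 (mod 7).
Since F(a, b, c) ≡ 3 ≠ 0 (mod 7), P does NOT lie on the curve.


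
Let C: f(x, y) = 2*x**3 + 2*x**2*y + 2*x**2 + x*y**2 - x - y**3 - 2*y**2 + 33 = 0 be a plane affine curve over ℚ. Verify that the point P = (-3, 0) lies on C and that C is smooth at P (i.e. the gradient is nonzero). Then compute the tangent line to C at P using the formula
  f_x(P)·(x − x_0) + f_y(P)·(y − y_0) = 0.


Tangent line at P: 41*x + 18*y + 123 = 0.

Step 1: f(-3, 0) = 0, so P lies on C.
Step 2: partial derivatives
  f_x(x, y) = 6*x**2 + 4*x*y + 4*x + y**2 - 1, f_y(x, y) = 2*x**2 + 2*x*y - 3*y**2 - 4*y.
  f_x(P) = 41, f_y(P) = 18 (gradient nonzero, so P is smooth).
Step 3: tangent line at P: 41·(x − -3) + 18·(y − 0) = 0.
Expanding: 41*x + 18*y + 123 = 0.


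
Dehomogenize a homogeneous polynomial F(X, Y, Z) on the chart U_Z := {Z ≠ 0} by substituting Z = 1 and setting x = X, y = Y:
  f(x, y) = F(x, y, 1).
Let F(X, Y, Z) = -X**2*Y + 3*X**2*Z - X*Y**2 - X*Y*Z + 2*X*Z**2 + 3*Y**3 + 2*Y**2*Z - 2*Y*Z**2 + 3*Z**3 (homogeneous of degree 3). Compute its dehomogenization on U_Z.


f(x, y) = -x**2*y + 3*x**2 - x*y**2 - x*y + 2*x + 3*y**3 + 2*y**2 - 2*y + 3

On U_Z we set Z = 1. Each monomial c·X^i·Y^j·Z^k in F becomes c·x^i·y^j·1^k = c·x^i·y^j.
Substituting Z = 1: F(X, Y, 1) = -x**2*y + 3*x**2 - x*y**2 - x*y + 2*x + 3*y**3 + 2*y**2 - 2*y + 3.
Note: deg(f) ≤ deg(F) = 3; strict inequality happens when F is divisible by Z (lost terms).


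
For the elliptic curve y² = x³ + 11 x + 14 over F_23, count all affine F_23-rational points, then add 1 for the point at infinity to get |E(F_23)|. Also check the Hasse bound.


Affine points = {(1, 7), (1, 16), (8, 4), (8, 19), (13, 10), (13, 13), (15, 9), (15, 14), (16, 10), (16, 13), (17, 10), (17, 13), (18, 8), (18, 15), (20, 0), (22, 5), (22, 18)}; affine count = 17; |E(F_23)| = 18.

Discriminant check: Δ ∝ 4a³ + 27b² = 4·11³ + 27·14² = 4·1331 + 27·196 ≡ 13 (mod 23). Nonzero ⇒ E is nonsingular.
For each x ∈ F_23, compute rhs = x³ + 11·x + 14 mod 23, then count y ∈ F_23 with y² ≡ rhs.
  x = 0: rhs = 14, matching y values: none (0 points).
  x = 1: rhs = 3, matching y values: 7, 16 (2 points).
  x = 2: rhs = 21, matching y values: none (0 points).
  x = 3: rhs = 5, matching y values: none (0 points).
  x = 4: rhs = 7, matching y values: none (0 points).
  x = 5: rhs = 10, matching y values: none (0 points).
  x = 6: rhs = 20, matching y values: none (0 points).
  x = 7: rhs = 20, matching y values: none (0 points).
  x = 8: rhs = 16, matching y values: 4, 19 (2 points).
  x = 9: rhs = 14, matching y values: none (0 points).
  x = 10: rhs = 20, matching y values: none (0 points).
  x = 11: rhs = 17, matching y values: none (0 points).
  x = 12: rhs = 11, matching y values: none (0 points).
  x = 13: rhs = 8, matching y values: 10, 13 (2 points).
  x = 14: rhs = 14, matching y values: none (0 points).
  x = 15: rhs = 12, matching y values: 9, 14 (2 points).
  x = 16: rhs = 8, matching y values: 10, 13 (2 points).
  x = 17: rhs = 8, matching y values: 10, 13 (2 points).
  x = 18: rhs = 18, matching y values: 8, 15 (2 points).
  x = 19: rhs = 21, matching y values: none (0 points).
  x = 20: rhs = 0, matching y values: 0 (1 points).
  x = 21: rhs = 7, matching y values: none (0 points).
  x = 22: rhs = 2, matching y values: 5, 18 (2 points).
Total affine count: 17.
Full point count |E(F_23)| = 17 + 1 = 18.
Hasse bound: |18 − (23+1)| = |-6| = 6 ≤ 2√23 ≈ 9.5917 ✓.


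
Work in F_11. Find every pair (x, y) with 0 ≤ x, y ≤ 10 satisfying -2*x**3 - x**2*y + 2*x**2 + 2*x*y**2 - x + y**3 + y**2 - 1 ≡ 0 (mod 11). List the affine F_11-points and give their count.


Affine F_11-points: {(0, 2), (2, 0), (3, 2), (3, 6), (3, 7), (4, 10), (5, 4), (6, 10), (7, 5), (7, 8), (8, 2), (8, 4), (8, 10), (9, 5), (10, 5)}; count = 15.

For each of the 121 pairs (x, y) ∈ F_11², evaluate f(x, y) mod 11. Record the zeros.
  x = 0: [0↦10, 1↦1, 2↦0, 3↦2, 4↦2, 5↦6, 6↦9, 7↦6, 8↦3, 9↦6, 10↦10]  zeros at y ∈ {2}
  x = 1: [0↦9, 1↦1, 2↦5, 3↦5, 4↦7, 5↦6, 6↦8, 7↦8, 8↦1, 9↦4, 10↦1]  zeros at y ∈ ∅
  x = 2: [0↦0, 1↦2, 2↦9, 3↦5, 4↦7, 5↦10, 6↦9, 7↦10, 8↦8, 9↦9, 10↦8]  zeros at y ∈ {0}
  x = 3: [0↦4, 1↦3, 2↦0, 3↦1, 4↦1, 5↦6, 6↦0, 7↦0, 8↦1, 9↦9, 10↦8]  zeros at y ∈ {2, 6, 7}
  x = 4: [0↦9, 1↦3, 2↦10, 3↦3, 4↦10, 5↦4, 6↦2, 7↦10, 8↦1, 9↦3, 10↦0]  zeros at y ∈ {10}
  x = 5: [0↦3, 1↦1, 2↦5, 3↦10, 4↦0, 5↦3, 6↦3, 7↦6, 8↦7, 9↦1, 10↦5]  zeros at y ∈ {4}
  x = 6: [0↦7, 1↦7, 2↦6, 3↦10, 4↦3, 5↦2, 6↦2, 7↦9, 8↦7, 9↦2, 10↦0]  zeros at y ∈ {10}
  x = 7: [0↦9, 1↦9, 2↦1, 3↦2, 4↦7, 5↦0, 6↦9, 7↦7, 8↦0, 9↦5, 10↦6]  zeros at y ∈ {5, 8}
  x = 8: [0↦8, 1↦6, 2↦0, 3↦7, 4↦0, 5↦7, 6↦1, 7↦10, 8↦7, 9↦9, 10↦0]  zeros at y ∈ {2, 4, 10}
  x = 9: [0↦3, 1↦8, 2↦2, 3↦2, 4↦3, 5↦0, 6↦10, 7↦6, 8↦5, 9↦2, 10↦3]  zeros at y ∈ {5}
  x = 10: [0↦4, 1↦3, 2↦6, 3↦8, 4↦4, 5↦0, 6↦2, 7↦5, 8↦4, 9↦5, 10↦3]  zeros at y ∈ {5}
Collecting zeros: affine points = {(0, 2), (2, 0), (3, 2), (3, 6), (3, 7), (4, 10), (5, 4), (6, 10), (7, 5), (7, 8), (8, 2), (8, 4), (8, 10), (9, 5), (10, 5)}.
Total count |C(F_11)_aff| = 15.


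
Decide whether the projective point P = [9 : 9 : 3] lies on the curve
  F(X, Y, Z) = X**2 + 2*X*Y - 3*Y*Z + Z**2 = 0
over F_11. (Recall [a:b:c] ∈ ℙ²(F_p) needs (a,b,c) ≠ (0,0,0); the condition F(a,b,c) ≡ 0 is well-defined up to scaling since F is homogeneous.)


F(9,9,3) ≡ 6 (mod 11); P is NOT on the curve.

Evaluate F(9, 9, 3) term-by-term (mod 11).
  X**2 ↦ 1·81·1·1 = 81
  2*X*Y ↦ 2·9·9·1 = 162
  -3*Y*Z ↦ -3·1·9·3 = -81
  Z**2 ↦ 1·1·1·9 = 9
Sum: F(9, 9, 3) = (81) + (162) + (-81) + (9) = 171.
Reducing mod 11: 171 ≡ 6 (mod 11).
Since F(a, b, c) ≡ 6 ≠ 0 (mod 11), P does NOT lie on the curve.


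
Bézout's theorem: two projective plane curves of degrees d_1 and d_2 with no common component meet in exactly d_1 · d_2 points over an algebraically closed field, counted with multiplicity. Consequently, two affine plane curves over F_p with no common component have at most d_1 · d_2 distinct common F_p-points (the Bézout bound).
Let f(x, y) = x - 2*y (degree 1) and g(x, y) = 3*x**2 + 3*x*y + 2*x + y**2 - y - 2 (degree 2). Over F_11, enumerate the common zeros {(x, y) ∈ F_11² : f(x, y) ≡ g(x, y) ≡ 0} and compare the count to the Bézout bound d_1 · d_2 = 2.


Common zeros: ∅; count = 0; Bézout bound = 2.

deg(f) = 1, deg(g) = 2, so Bézout bound = 2.
Scan x ∈ F_11. For each x, list the y ∈ F_11 with f(x, y) ≡ 0 and those with g(x, y) ≡ 0 (mod 11); the common zeros in that column are the intersection.
  x = 0: f ≡ 0 at y ∈ {0}; g ≡ 0 at y ∈ {2, 10}; common: ∅.
  x = 1: f ≡ 0 at y ∈ {6}; g ≡ 0 at y ∈ {2, 7}; common: ∅.
  x = 2: f ≡ 0 at y ∈ {1}; g ≡ 0 at y ∈ ∅; common: ∅.
  x = 3: f ≡ 0 at y ∈ {7}; g ≡ 0 at y ∈ ∅; common: ∅.
  x = 4: f ≡ 0 at y ∈ {2}; g ≡ 0 at y ∈ {1, 10}; common: ∅.
  x = 5: f ≡ 0 at y ∈ {8}; g ≡ 0 at y ∈ ∅; common: ∅.
  x = 6: f ≡ 0 at y ∈ {3}; g ≡ 0 at y ∈ {7, 9}; common: ∅.
  x = 7: f ≡ 0 at y ∈ {9}; g ≡ 0 at y ∈ ∅; common: ∅.
  x = 8: f ≡ 0 at y ∈ {4}; g ≡ 0 at y ∈ ∅; common: ∅.
  x = 9: f ≡ 0 at y ∈ {10}; g ≡ 0 at y ∈ {1, 6}; common: ∅.
  x = 10: f ≡ 0 at y ∈ {5}; g ≡ 0 at y ∈ {6, 9}; common: ∅.
Collecting: common zeros = ∅, so the count is 0.
Comparison with the Bézout bound: 0 ≤ 2 = deg(f)·deg(g), as expected for curves with no common component (the affine F_11-count falls short of the bound because intersections may lie at infinity, over extension fields, or carry multiplicity).


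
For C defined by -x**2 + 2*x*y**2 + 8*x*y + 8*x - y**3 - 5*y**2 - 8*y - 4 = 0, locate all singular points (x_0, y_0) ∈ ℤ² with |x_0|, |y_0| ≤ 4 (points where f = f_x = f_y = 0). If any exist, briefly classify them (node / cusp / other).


Singular points: {(0, -2)}; classification: node.

Compute partial derivatives:
  f_x = -2*x + 2*y**2 + 8*y + 8.
  f_y = 4*x*y + 8*x - 3*y**2 - 10*y - 8.
Scan x_0 ∈ {−4, ..., 4}. For each x_0, f_y(x_0, y) is a polynomial in y; find its integer roots y ∈ {−4, ..., 4}, then test f_x and f at those candidates.
  x = -4: f_y(-4, y) = -3*y**2 - 26*y - 40; vanishes at y ∈ {-2}. (-4, -2): f_x = 8 ≠ 0.
  x = -3: f_y(-3, y) = -3*y**2 - 22*y - 32; vanishes at y ∈ {-2}. (-3, -2): f_x = 6 ≠ 0.
  x = -2: f_y(-2, y) = -3*y**2 - 18*y - 24; vanishes at y ∈ {-4, -2}. (-2, -4): f_x = 12 ≠ 0; (-2, -2): f_x = 4 ≠ 0.
  x = -1: f_y(-1, y) = -3*y**2 - 14*y - 16; vanishes at y ∈ {-2}. (-1, -2): f_x = 2 ≠ 0.
  x = 0: f_y(0, y) = -3*y**2 - 10*y - 8; vanishes at y ∈ {-2}. (0, -2): f_x = 0, f = 0 — SINGULAR.
  x = 1: f_y(1, y) = -3*y**2 - 6*y; vanishes at y ∈ {-2, 0}. (1, -2): f_x = -2 ≠ 0; (1, 0): f_x = 6 ≠ 0.
  x = 2: f_y(2, y) = -3*y**2 - 2*y + 8; vanishes at y ∈ {-2}. (2, -2): f_x = -4 ≠ 0.
  x = 3: f_y(3, y) = -3*y**2 + 2*y + 16; vanishes at y ∈ {-2}. (3, -2): f_x = -6 ≠ 0.
  x = 4: f_y(4, y) = -3*y**2 + 6*y + 24; vanishes at y ∈ {-2, 4}. (4, -2): f_x = -8 ≠ 0; (4, 4): f_x = 64 ≠ 0.
Only singular point on the grid: (0, -2).
Classify: substitute x = 0 + u, y = -2 + v and expand: f = -u**2 + 2*u*v**2 - v**3 + v**2.
No constant or linear terms (consistent with a singular point). Quadratic part: -u**2 + v**2. Cubic part: 2*u*v**2 - v**3.
The quadratic part v**2 - u**2 = (v − u)(v + u) splits into two distinct linear factors, so there are two distinct tangent lines y − -2 = ±(x − 0) — this is a node (ordinary double point).
Classification: node.


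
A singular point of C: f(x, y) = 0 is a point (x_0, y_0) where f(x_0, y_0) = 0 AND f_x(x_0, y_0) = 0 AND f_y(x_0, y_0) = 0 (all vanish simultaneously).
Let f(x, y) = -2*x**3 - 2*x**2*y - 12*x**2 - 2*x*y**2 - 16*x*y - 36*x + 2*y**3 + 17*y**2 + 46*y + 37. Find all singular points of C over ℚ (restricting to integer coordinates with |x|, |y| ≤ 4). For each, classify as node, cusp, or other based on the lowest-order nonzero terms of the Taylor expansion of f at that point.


Singular points: {(-1, -3)}; classification: cusp.

Compute partial derivatives:
  f_x = -6*x**2 - 4*x*y - 24*x - 2*y**2 - 16*y - 36.
  f_y = -2*x**2 - 4*x*y - 16*x + 6*y**2 + 34*y + 46.
Scan x_0 ∈ {−4, ..., 4}. For each x_0, f_y(x_0, y) is a polynomial in y; find its integer roots y ∈ {−4, ..., 4}, then test f_x and f at those candidates.
  x = -4: f_y(-4, y) = 6*y**2 + 50*y + 78; no integer root y with |y| ≤ 4.
  x = -3: f_y(-3, y) = 6*y**2 + 46*y + 76; no integer root y with |y| ≤ 4.
  x = -2: f_y(-2, y) = 6*y**2 + 42*y + 70; no integer root y with |y| ≤ 4.
  x = -1: f_y(-1, y) = 6*y**2 + 38*y + 60; vanishes at y ∈ {-3}. (-1, -3): f_x = 0, f = 0 — SINGULAR.
  x = 0: f_y(0, y) = 6*y**2 + 34*y + 46; no integer root y with |y| ≤ 4.
  x = 1: f_y(1, y) = 6*y**2 + 30*y + 28; no integer root y with |y| ≤ 4.
  x = 2: f_y(2, y) = 6*y**2 + 26*y + 6; no integer root y with |y| ≤ 4.
  x = 3: f_y(3, y) = 6*y**2 + 22*y - 20; no integer root y with |y| ≤ 4.
  x = 4: f_y(4, y) = 6*y**2 + 18*y - 50; no integer root y with |y| ≤ 4.
Only singular point on the grid: (-1, -3).
Classify: substitute x = -1 + u, y = -3 + v and expand: f = -2*u**3 - 2*u**2*v - 2*u*v**2 + 2*v**3 + v**2.
No constant or linear terms (consistent with a singular point). Quadratic part: v**2. Cubic part: -2*u**3 - 2*u**2*v - 2*u*v**2 + 2*v**3.
The quadratic part v**2 is a perfect square, so there is a single (double) tangent line v = 0, i.e. y = -3. Restricting the cubic part to that line (v = 0) leaves -2*u**3 ≠ 0, so f is not divisible by v and the branch is v² ≈ 2*u**3 to lowest order — this is a cusp.
Classification: cusp.


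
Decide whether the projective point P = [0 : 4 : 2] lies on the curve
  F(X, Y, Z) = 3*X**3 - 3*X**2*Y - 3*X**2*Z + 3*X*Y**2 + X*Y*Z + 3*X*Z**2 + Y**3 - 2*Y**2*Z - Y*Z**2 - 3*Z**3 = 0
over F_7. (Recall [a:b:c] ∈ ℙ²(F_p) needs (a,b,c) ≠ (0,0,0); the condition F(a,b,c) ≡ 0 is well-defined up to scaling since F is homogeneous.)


F(0,4,2) ≡ 2 (mod 7); P is NOT on the curve.

Evaluate F(0, 4, 2) term-by-term (mod 7).
  3*X**3 ↦ 3·0·1·1 = 0
  -3*X**2*Y ↦ -3·0·4·1 = 0
  -3*X**2*Z ↦ -3·0·1·2 = 0
  3*X*Y**2 ↦ 3·0·16·1 = 0
  X*Y*Z ↦ 1·0·4·2 = 0
  3*X*Z**2 ↦ 3·0·1·4 = 0
  Y**3 ↦ 1·1·64·1 = 64
  -2*Y**2*Z ↦ -2·1·16·2 = -64
  -Y*Z**2 ↦ -1·1·4·4 = -16
  -3*Z**3 ↦ -3·1·1·8 = -24
Sum: F(0, 4, 2) = (0) + (0) + (0) + (0) + (0) + (0) + (64) + (-64) + (-16) + (-24) = -40.
Reducing mod 7: -40 ≡ 2 (mod 7).
Since F(a, b, c) ≡ 2 ≠ 0 (mod 7), P does NOT lie on the curve.


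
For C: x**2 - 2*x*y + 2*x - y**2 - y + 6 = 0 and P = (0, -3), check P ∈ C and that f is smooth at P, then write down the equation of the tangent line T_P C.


Tangent line at P: 8*x + 5*y + 15 = 0.

Step 1: f(0, -3) = 0, so P lies on C.
Step 2: partial derivatives
  f_x(x, y) = 2*x - 2*y + 2, f_y(x, y) = -2*x - 2*y - 1.
  f_x(P) = 8, f_y(P) = 5 (gradient nonzero, so P is smooth).
Step 3: tangent line at P: 8·(x − 0) + 5·(y − -3) = 0.
Expanding: 8*x + 5*y + 15 = 0.


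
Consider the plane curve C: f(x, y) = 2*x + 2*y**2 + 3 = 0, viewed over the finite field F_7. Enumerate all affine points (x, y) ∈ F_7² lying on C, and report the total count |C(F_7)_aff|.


Affine F_7-points: {(0, 3), (0, 4), (1, 1), (1, 6), (2, 0), (5, 2), (5, 5)}; count = 7.

For each of the 49 pairs (x, y) ∈ F_7², evaluate f(x, y) mod 7. Record the zeros.
  x = 0: [0↦3, 1↦5, 2↦4, 3↦0, 4↦0, 5↦4, 6↦5]  zeros at y ∈ {3, 4}
  x = 1: [0↦5, 1↦0, 2↦6, 3↦2, 4↦2, 5↦6, 6↦0]  zeros at y ∈ {1, 6}
  x = 2: [0↦0, 1↦2, 2↦1, 3↦4, 4↦4, 5↦1, 6↦2]  zeros at y ∈ {0}
  x = 3: [0↦2, 1↦4, 2↦3, 3↦6, 4↦6, 5↦3, 6↦4]  zeros at y ∈ ∅
  x = 4: [0↦4, 1↦6, 2↦5, 3↦1, 4↦1, 5↦5, 6↦6]  zeros at y ∈ ∅
  x = 5: [0↦6, 1↦1, 2↦0, 3↦3, 4↦3, 5↦0, 6↦1]  zeros at y ∈ {2, 5}
  x = 6: [0↦1, 1↦3, 2↦2, 3↦5, 4↦5, 5↦2, 6↦3]  zeros at y ∈ ∅
Collecting zeros: affine points = {(0, 3), (0, 4), (1, 1), (1, 6), (2, 0), (5, 2), (5, 5)}.
Total count |C(F_7)_aff| = 7.


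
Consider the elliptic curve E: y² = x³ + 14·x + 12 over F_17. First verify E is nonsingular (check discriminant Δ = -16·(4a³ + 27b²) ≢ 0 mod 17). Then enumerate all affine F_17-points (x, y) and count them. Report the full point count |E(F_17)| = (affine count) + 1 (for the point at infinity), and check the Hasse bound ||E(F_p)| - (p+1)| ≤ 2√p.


Affine points = {(3, 8), (3, 9), (4, 8), (4, 9), (9, 0), (10, 8), (10, 9), (11, 1), (11, 16), (12, 2), (12, 15)}; affine count = 11; |E(F_17)| = 12.

Discriminant check: Δ ∝ 4a³ + 27b² = 4·14³ + 27·12² = 4·2744 + 27·144 ≡ 6 (mod 17). Nonzero ⇒ E is nonsingular.
For each x ∈ F_17, compute rhs = x³ + 14·x + 12 mod 17, then count y ∈ F_17 with y² ≡ rhs.
  x = 0: rhs = 12, matching y values: none (0 points).
  x = 1: rhs = 10, matching y values: none (0 points).
  x = 2: rhs = 14, matching y values: none (0 points).
  x = 3: rhs = 13, matching y values: 8, 9 (2 points).
  x = 4: rhs = 13, matching y values: 8, 9 (2 points).
  x = 5: rhs = 3, matching y values: none (0 points).
  x = 6: rhs = 6, matching y values: none (0 points).
  x = 7: rhs = 11, matching y values: none (0 points).
  x = 8: rhs = 7, matching y values: none (0 points).
  x = 9: rhs = 0, matching y values: 0 (1 points).
  x = 10: rhs = 13, matching y values: 8, 9 (2 points).
  x = 11: rhs = 1, matching y values: 1, 16 (2 points).
  x = 12: rhs = 4, matching y values: 2, 15 (2 points).
  x = 13: rhs = 11, matching y values: none (0 points).
  x = 14: rhs = 11, matching y values: none (0 points).
  x = 15: rhs = 10, matching y values: none (0 points).
  x = 16: rhs = 14, matching y values: none (0 points).
Total affine count: 11.
Full point count |E(F_17)| = 11 + 1 = 12.
Hasse bound: |12 − (17+1)| = |-6| = 6 ≤ 2√17 ≈ 8.2462 ✓.


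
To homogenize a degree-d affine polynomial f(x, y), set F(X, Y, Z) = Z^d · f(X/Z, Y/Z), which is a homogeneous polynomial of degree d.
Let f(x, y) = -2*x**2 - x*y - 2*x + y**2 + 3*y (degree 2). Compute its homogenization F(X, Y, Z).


F(X, Y, Z) = -2*X**2 - X*Y - 2*X*Z + Y**2 + 3*Y*Z

deg(f) = 2.
Substitute x = X/Z, y = Y/Z into f, then multiply by Z^2.
  monomial -2·x^2·y^0 ↦ -2·X^2·Y^0·Z^0.
  monomial -1·x^1·y^1 ↦ -1·X^1·Y^1·Z^0.
  monomial -2·x^1·y^0 ↦ -2·X^1·Y^0·Z^1.
  monomial 1·x^0·y^2 ↦ 1·X^0·Y^2·Z^0.
  monomial 3·x^0·y^1 ↦ 3·X^0·Y^1·Z^1.
Collecting: F(X, Y, Z) = -2*X**2 - X*Y - 2*X*Z + Y**2 + 3*Y*Z.


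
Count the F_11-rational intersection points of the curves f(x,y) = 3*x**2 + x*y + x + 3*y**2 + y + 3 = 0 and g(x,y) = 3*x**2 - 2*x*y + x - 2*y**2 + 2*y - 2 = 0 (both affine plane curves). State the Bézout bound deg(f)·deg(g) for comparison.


Common zeros: ∅; count = 0; Bézout bound = 4.

deg(f) = 2, deg(g) = 2, so Bézout bound = 4.
Scan x ∈ F_11. For each x, list the y ∈ F_11 with f(x, y) ≡ 0 and those with g(x, y) ≡ 0 (mod 11); the common zeros in that column are the intersection.
  x = 0: f ≡ 0 at y ∈ {3, 4}; g ≡ 0 at y ∈ ∅; common: ∅.
  x = 1: f ≡ 0 at y ∈ ∅; g ≡ 0 at y ∈ {1, 10}; common: ∅.
  x = 2: f ≡ 0 at y ∈ {4, 6}; g ≡ 0 at y ∈ {2, 8}; common: ∅.
  x = 3: f ≡ 0 at y ∈ {0, 6}; g ≡ 0 at y ∈ {1, 8}; common: ∅.
  x = 4: f ≡ 0 at y ∈ {0, 2}; g ≡ 0 at y ∈ ∅; common: ∅.
  x = 5: f ≡ 0 at y ∈ ∅; g ≡ 0 at y ∈ ∅; common: ∅.
  x = 6: f ≡ 0 at y ∈ {2, 3}; g ≡ 0 at y ∈ ∅; common: ∅.
  x = 7: f ≡ 0 at y ∈ ∅; g ≡ 0 at y ∈ ∅; common: ∅.
  x = 8: f ≡ 0 at y ∈ ∅; g ≡ 0 at y ∈ {0, 4}; common: ∅.
  x = 9: f ≡ 0 at y ∈ ∅; g ≡ 0 at y ∈ {4, 10}; common: ∅.
  x = 10: f ≡ 0 at y ∈ ∅; g ≡ 0 at y ∈ {0, 2}; common: ∅.
Collecting: common zeros = ∅, so the count is 0.
Comparison with the Bézout bound: 0 ≤ 4 = deg(f)·deg(g), as expected for curves with no common component (the affine F_11-count falls short of the bound because intersections may lie at infinity, over extension fields, or carry multiplicity).


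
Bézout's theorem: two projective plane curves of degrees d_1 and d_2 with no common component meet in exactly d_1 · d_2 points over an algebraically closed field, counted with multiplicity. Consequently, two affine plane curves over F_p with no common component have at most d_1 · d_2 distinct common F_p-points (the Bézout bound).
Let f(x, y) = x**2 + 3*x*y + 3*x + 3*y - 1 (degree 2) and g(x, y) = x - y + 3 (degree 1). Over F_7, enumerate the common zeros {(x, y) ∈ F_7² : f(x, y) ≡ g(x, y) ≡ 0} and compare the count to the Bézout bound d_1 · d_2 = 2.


Common zeros: ∅; count = 0; Bézout bound = 2.

deg(f) = 2, deg(g) = 1, so Bézout bound = 2.
Scan x ∈ F_7. For each x, list the y ∈ F_7 with f(x, y) ≡ 0 and those with g(x, y) ≡ 0 (mod 7); the common zeros in that column are the intersection.
  x = 0: f ≡ 0 at y ∈ {5}; g ≡ 0 at y ∈ {3}; common: ∅.
  x = 1: f ≡ 0 at y ∈ {3}; g ≡ 0 at y ∈ {4}; common: ∅.
  x = 2: f ≡ 0 at y ∈ {6}; g ≡ 0 at y ∈ {5}; common: ∅.
  x = 3: f ≡ 0 at y ∈ {5}; g ≡ 0 at y ∈ {6}; common: ∅.
  x = 4: f ≡ 0 at y ∈ {1}; g ≡ 0 at y ∈ {0}; common: ∅.
  x = 5: f ≡ 0 at y ∈ {6}; g ≡ 0 at y ∈ {1}; common: ∅.
  x = 6: f ≡ 0 at y ∈ ∅; g ≡ 0 at y ∈ {2}; common: ∅.
Collecting: common zeros = ∅, so the count is 0.
Comparison with the Bézout bound: 0 ≤ 2 = deg(f)·deg(g), as expected for curves with no common component (the affine F_7-count falls short of the bound because intersections may lie at infinity, over extension fields, or carry multiplicity).


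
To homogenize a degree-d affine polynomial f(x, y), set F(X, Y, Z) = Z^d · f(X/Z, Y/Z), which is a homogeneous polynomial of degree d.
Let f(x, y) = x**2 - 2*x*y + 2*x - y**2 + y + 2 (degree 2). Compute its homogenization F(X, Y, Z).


F(X, Y, Z) = X**2 - 2*X*Y + 2*X*Z - Y**2 + Y*Z + 2*Z**2

deg(f) = 2.
Substitute x = X/Z, y = Y/Z into f, then multiply by Z^2.
  monomial 1·x^2·y^0 ↦ 1·X^2·Y^0·Z^0.
  monomial -2·x^1·y^1 ↦ -2·X^1·Y^1·Z^0.
  monomial 2·x^1·y^0 ↦ 2·X^1·Y^0·Z^1.
  monomial -1·x^0·y^2 ↦ -1·X^0·Y^2·Z^0.
  monomial 1·x^0·y^1 ↦ 1·X^0·Y^1·Z^1.
  monomial 2·x^0·y^0 ↦ 2·X^0·Y^0·Z^2.
Collecting: F(X, Y, Z) = X**2 - 2*X*Y + 2*X*Z - Y**2 + Y*Z + 2*Z**2.


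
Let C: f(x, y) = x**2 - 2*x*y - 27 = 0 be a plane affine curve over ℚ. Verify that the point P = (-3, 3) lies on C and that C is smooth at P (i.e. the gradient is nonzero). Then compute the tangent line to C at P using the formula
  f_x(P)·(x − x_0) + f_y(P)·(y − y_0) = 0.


Tangent line at P: -12*x + 6*y - 54 = 0.

Step 1: f(-3, 3) = 0, so P lies on C.
Step 2: partial derivatives
  f_x(x, y) = 2*x - 2*y, f_y(x, y) = -2*x.
  f_x(P) = -12, f_y(P) = 6 (gradient nonzero, so P is smooth).
Step 3: tangent line at P: -12·(x − -3) + 6·(y − 3) = 0.
Expanding: -12*x + 6*y - 54 = 0.


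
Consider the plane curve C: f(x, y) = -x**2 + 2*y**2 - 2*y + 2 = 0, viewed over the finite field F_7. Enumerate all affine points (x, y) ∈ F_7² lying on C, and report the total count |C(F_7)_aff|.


Affine F_7-points: {(0, 3), (0, 5), (3, 0), (3, 1), (4, 0), (4, 1)}; count = 6.

For each of the 49 pairs (x, y) ∈ F_7², evaluate f(x, y) mod 7. Record the zeros.
  x = 0: [0↦2, 1↦2, 2↦6, 3↦0, 4↦5, 5↦0, 6↦6]  zeros at y ∈ {3, 5}
  x = 1: [0↦1, 1↦1, 2↦5, 3↦6, 4↦4, 5↦6, 6↦5]  zeros at y ∈ ∅
  x = 2: [0↦5, 1↦5, 2↦2, 3↦3, 4↦1, 5↦3, 6↦2]  zeros at y ∈ ∅
  x = 3: [0↦0, 1↦0, 2↦4, 3↦5, 4↦3, 5↦5, 6↦4]  zeros at y ∈ {0, 1}
  x = 4: [0↦0, 1↦0, 2↦4, 3↦5, 4↦3, 5↦5, 6↦4]  zeros at y ∈ {0, 1}
  x = 5: [0↦5, 1↦5, 2↦2, 3↦3, 4↦1, 5↦3, 6↦2]  zeros at y ∈ ∅
  x = 6: [0↦1, 1↦1, 2↦5, 3↦6, 4↦4, 5↦6, 6↦5]  zeros at y ∈ ∅
Collecting zeros: affine points = {(0, 3), (0, 5), (3, 0), (3, 1), (4, 0), (4, 1)}.
Total count |C(F_7)_aff| = 6.


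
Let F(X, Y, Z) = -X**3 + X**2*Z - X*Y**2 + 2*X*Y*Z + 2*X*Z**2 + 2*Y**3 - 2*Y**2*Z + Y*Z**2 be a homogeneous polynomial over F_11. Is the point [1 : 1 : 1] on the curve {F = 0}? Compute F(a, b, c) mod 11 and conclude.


F(1,1,1) ≡ 4 (mod 11); P is NOT on the curve.

Evaluate F(1, 1, 1) term-by-term (mod 11).
  -X**3 ↦ -1·1·1·1 = -1
  X**2*Z ↦ 1·1·1·1 = 1
  -X*Y**2 ↦ -1·1·1·1 = -1
  2*X*Y*Z ↦ 2·1·1·1 = 2
  2*X*Z**2 ↦ 2·1·1·1 = 2
  2*Y**3 ↦ 2·1·1·1 = 2
  -2*Y**2*Z ↦ -2·1·1·1 = -2
  Y*Z**2 ↦ 1·1·1·1 = 1
Sum: F(1, 1, 1) = (-1) + (1) + (-1) + (2) + (2) + (2) + (-2) + (1) = 4.
Reducing mod 11: 4 ≡ 4 (mod 11).
Since F(a, b, c) ≡ 4 ≠ 0 (mod 11), P does NOT lie on the curve.


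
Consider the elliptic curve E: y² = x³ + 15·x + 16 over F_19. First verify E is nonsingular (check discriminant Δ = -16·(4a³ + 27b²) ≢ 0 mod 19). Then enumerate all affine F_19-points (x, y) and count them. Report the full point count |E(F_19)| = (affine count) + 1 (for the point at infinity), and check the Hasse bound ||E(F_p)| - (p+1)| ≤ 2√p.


Affine points = {(0, 4), (0, 15), (2, 4), (2, 15), (4, 8), (4, 11), (5, 8), (5, 11), (9, 5), (9, 14), (10, 8), (10, 11), (11, 7), (11, 12), (12, 9), (12, 10), (14, 5), (14, 14), (15, 5), (15, 14), (16, 1), (16, 18), (17, 4), (17, 15), (18, 0)}; affine count = 25; |E(F_19)| = 26.

Discriminant check: Δ ∝ 4a³ + 27b² = 4·15³ + 27·16² = 4·3375 + 27·256 ≡ 6 (mod 19). Nonzero ⇒ E is nonsingular.
For each x ∈ F_19, compute rhs = x³ + 15·x + 16 mod 19, then count y ∈ F_19 with y² ≡ rhs.
  x = 0: rhs = 16, matching y values: 4, 15 (2 points).
  x = 1: rhs = 13, matching y values: none (0 points).
  x = 2: rhs = 16, matching y values: 4, 15 (2 points).
  x = 3: rhs = 12, matching y values: none (0 points).
  x = 4: rhs = 7, matching y values: 8, 11 (2 points).
  x = 5: rhs = 7, matching y values: 8, 11 (2 points).
  x = 6: rhs = 18, matching y values: none (0 points).
  x = 7: rhs = 8, matching y values: none (0 points).
  x = 8: rhs = 2, matching y values: none (0 points).
  x = 9: rhs = 6, matching y values: 5, 14 (2 points).
  x = 10: rhs = 7, matching y values: 8, 11 (2 points).
  x = 11: rhs = 11, matching y values: 7, 12 (2 points).
  x = 12: rhs = 5, matching y values: 9, 10 (2 points).
  x = 13: rhs = 14, matching y values: none (0 points).
  x = 14: rhs = 6, matching y values: 5, 14 (2 points).
  x = 15: rhs = 6, matching y values: 5, 14 (2 points).
  x = 16: rhs = 1, matching y values: 1, 18 (2 points).
  x = 17: rhs = 16, matching y values: 4, 15 (2 points).
  x = 18: rhs = 0, matching y values: 0 (1 points).
Total affine count: 25.
Full point count |E(F_19)| = 25 + 1 = 26.
Hasse bound: |26 − (19+1)| = |6| = 6 ≤ 2√19 ≈ 8.7178 ✓.


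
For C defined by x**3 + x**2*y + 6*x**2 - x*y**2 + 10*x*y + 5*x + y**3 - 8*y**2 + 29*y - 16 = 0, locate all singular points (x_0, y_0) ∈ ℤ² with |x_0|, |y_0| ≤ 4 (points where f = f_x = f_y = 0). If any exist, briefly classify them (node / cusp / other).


Singular points: {(-3, 2)}; classification: node.

Compute partial derivatives:
  f_x = 3*x**2 + 2*x*y + 12*x - y**2 + 10*y + 5.
  f_y = x**2 - 2*x*y + 10*x + 3*y**2 - 16*y + 29.
Scan x_0 ∈ {−4, ..., 4}. For each x_0, f_y(x_0, y) is a polynomial in y; find its integer roots y ∈ {−4, ..., 4}, then test f_x and f at those candidates.
  x = -4: f_y(-4, y) = 3*y**2 - 8*y + 5; vanishes at y ∈ {1}. (-4, 1): f_x = 6 ≠ 0.
  x = -3: f_y(-3, y) = 3*y**2 - 10*y + 8; vanishes at y ∈ {2}. (-3, 2): f_x = 0, f = 0 — SINGULAR.
  x = -2: f_y(-2, y) = 3*y**2 - 12*y + 13; no integer root y with |y| ≤ 4.
  x = -1: f_y(-1, y) = 3*y**2 - 14*y + 20; no integer root y with |y| ≤ 4.
  x = 0: f_y(0, y) = 3*y**2 - 16*y + 29; no integer root y with |y| ≤ 4.
  x = 1: f_y(1, y) = 3*y**2 - 18*y + 40; no integer root y with |y| ≤ 4.
  x = 2: f_y(2, y) = 3*y**2 - 20*y + 53; no integer root y with |y| ≤ 4.
  x = 3: f_y(3, y) = 3*y**2 - 22*y + 68; no integer root y with |y| ≤ 4.
  x = 4: f_y(4, y) = 3*y**2 - 24*y + 85; no integer root y with |y| ≤ 4.
Only singular point on the grid: (-3, 2).
Classify: substitute x = -3 + u, y = 2 + v and expand: f = u**3 + u**2*v - u**2 - u*v**2 + v**3 + v**2.
No constant or linear terms (consistent with a singular point). Quadratic part: -u**2 + v**2. Cubic part: u**3 + u**2*v - u*v**2 + v**3.
The quadratic part v**2 - u**2 = (v − u)(v + u) splits into two distinct linear factors, so there are two distinct tangent lines y − 2 = ±(x − -3) — this is a node (ordinary double point).
Classification: node.


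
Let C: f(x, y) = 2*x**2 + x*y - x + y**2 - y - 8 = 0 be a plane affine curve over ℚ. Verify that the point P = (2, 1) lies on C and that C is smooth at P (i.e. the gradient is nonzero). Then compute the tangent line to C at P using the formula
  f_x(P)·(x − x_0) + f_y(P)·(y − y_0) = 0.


Tangent line at P: 8*x + 3*y - 19 = 0.

Step 1: f(2, 1) = 0, so P lies on C.
Step 2: partial derivatives
  f_x(x, y) = 4*x + y - 1, f_y(x, y) = x + 2*y - 1.
  f_x(P) = 8, f_y(P) = 3 (gradient nonzero, so P is smooth).
Step 3: tangent line at P: 8·(x − 2) + 3·(y − 1) = 0.
Expanding: 8*x + 3*y - 19 = 0.


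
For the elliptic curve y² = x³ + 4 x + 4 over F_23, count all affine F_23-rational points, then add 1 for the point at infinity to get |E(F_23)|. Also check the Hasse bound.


Affine points = {(0, 2), (0, 21), (1, 3), (1, 20), (10, 3), (10, 20), (12, 3), (12, 20), (15, 9), (15, 14), (16, 1), (16, 22), (19, 4), (19, 19)}; affine count = 14; |E(F_23)| = 15.

Discriminant check: Δ ∝ 4a³ + 27b² = 4·4³ + 27·4² = 4·64 + 27·16 ≡ 21 (mod 23). Nonzero ⇒ E is nonsingular.
For each x ∈ F_23, compute rhs = x³ + 4·x + 4 mod 23, then count y ∈ F_23 with y² ≡ rhs.
  x = 0: rhs = 4, matching y values: 2, 21 (2 points).
  x = 1: rhs = 9, matching y values: 3, 20 (2 points).
  x = 2: rhs = 20, matching y values: none (0 points).
  x = 3: rhs = 20, matching y values: none (0 points).
  x = 4: rhs = 15, matching y values: none (0 points).
  x = 5: rhs = 11, matching y values: none (0 points).
  x = 6: rhs = 14, matching y values: none (0 points).
  x = 7: rhs = 7, matching y values: none (0 points).
  x = 8: rhs = 19, matching y values: none (0 points).
  x = 9: rhs = 10, matching y values: none (0 points).
  x = 10: rhs = 9, matching y values: 3, 20 (2 points).
  x = 11: rhs = 22, matching y values: none (0 points).
  x = 12: rhs = 9, matching y values: 3, 20 (2 points).
  x = 13: rhs = 22, matching y values: none (0 points).
  x = 14: rhs = 21, matching y values: none (0 points).
  x = 15: rhs = 12, matching y values: 9, 14 (2 points).
  x = 16: rhs = 1, matching y values: 1, 22 (2 points).
  x = 17: rhs = 17, matching y values: none (0 points).
  x = 18: rhs = 20, matching y values: none (0 points).
  x = 19: rhs = 16, matching y values: 4, 19 (2 points).
  x = 20: rhs = 11, matching y values: none (0 points).
  x = 21: rhs = 11, matching y values: none (0 points).
  x = 22: rhs = 22, matching y values: none (0 points).
Total affine count: 14.
Full point count |E(F_23)| = 14 + 1 = 15.
Hasse bound: |15 − (23+1)| = |-9| = 9 ≤ 2√23 ≈ 9.5917 ✓.
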